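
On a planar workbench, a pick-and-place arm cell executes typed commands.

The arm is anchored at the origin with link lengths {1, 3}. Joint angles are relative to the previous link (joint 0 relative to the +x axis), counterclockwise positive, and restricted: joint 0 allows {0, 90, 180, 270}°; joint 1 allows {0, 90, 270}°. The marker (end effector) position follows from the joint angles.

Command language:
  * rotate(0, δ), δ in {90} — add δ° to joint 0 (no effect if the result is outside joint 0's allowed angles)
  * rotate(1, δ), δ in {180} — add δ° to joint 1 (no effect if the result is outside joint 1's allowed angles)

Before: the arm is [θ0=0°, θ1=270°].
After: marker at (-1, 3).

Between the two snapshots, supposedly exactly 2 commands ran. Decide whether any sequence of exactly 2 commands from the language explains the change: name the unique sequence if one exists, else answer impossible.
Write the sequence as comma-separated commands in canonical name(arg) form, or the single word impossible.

rotate(0, 90), rotate(0, 90)

initial: [θ0=0°, θ1=270°]
t=1 rotate(0, 90) ⇒ [θ0=90°, θ1=270°]
t=2 rotate(0, 90) ⇒ [θ0=180°, θ1=270°]
all 4 alternatives checked — unique.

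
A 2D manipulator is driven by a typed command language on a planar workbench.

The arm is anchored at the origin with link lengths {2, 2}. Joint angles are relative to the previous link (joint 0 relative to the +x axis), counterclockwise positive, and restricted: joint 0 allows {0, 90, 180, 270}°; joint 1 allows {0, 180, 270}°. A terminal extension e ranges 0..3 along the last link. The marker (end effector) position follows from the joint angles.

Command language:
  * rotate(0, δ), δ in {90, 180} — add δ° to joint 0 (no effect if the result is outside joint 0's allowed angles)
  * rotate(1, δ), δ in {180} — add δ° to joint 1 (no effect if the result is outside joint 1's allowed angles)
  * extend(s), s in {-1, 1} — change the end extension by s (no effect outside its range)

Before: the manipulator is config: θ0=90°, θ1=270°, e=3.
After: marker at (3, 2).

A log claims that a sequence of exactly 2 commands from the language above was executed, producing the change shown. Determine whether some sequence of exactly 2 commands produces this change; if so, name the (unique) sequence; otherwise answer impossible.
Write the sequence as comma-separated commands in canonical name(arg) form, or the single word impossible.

start: config: θ0=90°, θ1=270°, e=3
step 1 (extend(-1)): config: θ0=90°, θ1=270°, e=2
step 2 (extend(-1)): config: θ0=90°, θ1=270°, e=1
no other 2-command option fits: unique.

extend(-1), extend(-1)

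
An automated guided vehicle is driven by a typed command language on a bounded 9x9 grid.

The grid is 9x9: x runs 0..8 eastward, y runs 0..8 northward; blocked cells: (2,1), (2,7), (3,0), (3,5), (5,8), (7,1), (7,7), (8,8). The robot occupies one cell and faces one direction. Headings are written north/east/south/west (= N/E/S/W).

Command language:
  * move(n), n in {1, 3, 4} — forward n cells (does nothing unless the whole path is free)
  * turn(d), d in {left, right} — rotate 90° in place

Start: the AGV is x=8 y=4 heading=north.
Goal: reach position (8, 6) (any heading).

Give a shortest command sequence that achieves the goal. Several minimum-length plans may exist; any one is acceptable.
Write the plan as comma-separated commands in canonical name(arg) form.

initial: x=8 y=4 heading=north
1. move(1) → x=8 y=5 heading=north
2. move(1) → x=8 y=6 heading=north
minimal: 2 command(s), checked below 2.

move(1), move(1)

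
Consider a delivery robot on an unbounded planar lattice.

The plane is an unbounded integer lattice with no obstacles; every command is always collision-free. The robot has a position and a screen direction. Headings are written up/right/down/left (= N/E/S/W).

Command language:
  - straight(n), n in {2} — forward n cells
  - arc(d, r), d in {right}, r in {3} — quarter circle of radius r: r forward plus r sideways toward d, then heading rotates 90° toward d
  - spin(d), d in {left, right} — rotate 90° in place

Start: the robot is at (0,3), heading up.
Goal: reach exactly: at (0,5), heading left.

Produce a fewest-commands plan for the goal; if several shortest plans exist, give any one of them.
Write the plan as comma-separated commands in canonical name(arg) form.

t0: at (0,3), heading up
[1] after straight(2): at (0,5), heading up
[2] after spin(left): at (0,5), heading left
shorter routes all fall short; 2 is best.

straight(2), spin(left)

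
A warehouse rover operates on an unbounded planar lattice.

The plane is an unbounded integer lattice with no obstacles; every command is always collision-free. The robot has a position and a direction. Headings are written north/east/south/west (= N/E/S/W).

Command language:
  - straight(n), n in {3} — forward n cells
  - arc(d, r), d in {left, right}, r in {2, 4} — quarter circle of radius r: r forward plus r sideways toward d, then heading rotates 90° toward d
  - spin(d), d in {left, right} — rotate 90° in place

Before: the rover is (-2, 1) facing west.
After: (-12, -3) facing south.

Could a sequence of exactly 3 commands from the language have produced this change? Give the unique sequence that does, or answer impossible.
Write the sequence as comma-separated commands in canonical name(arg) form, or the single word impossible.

key: position moved to (-12,-3) AND the heading swung to S — translation plus rotation needed
begin: (-2, 1) facing west
step 1 (straight(3)): (-5, 1) facing west
step 2 (straight(3)): (-8, 1) facing west
step 3 (arc(left, 4)): (-12, -3) facing south
uniquely the one of 343 3-step routes that fits.

straight(3), straight(3), arc(left, 4)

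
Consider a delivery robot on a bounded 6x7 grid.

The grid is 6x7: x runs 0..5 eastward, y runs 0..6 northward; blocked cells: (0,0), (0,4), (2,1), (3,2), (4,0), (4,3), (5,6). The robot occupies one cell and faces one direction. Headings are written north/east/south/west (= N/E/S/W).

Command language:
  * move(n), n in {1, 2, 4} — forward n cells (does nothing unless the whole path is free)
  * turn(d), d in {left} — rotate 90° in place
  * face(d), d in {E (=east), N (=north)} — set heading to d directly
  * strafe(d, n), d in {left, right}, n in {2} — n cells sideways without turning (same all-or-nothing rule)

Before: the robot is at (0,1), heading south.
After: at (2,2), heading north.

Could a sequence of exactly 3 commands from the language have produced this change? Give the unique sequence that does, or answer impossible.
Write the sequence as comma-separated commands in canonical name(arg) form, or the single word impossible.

face(N), move(1), strafe(right, 2)

key: order matters: swapping face(N) and strafe(right, 2) lands elsewhere
begin: at (0,1), heading south
t=1 face(N) ⇒ at (0,1), heading north
t=2 move(1) ⇒ at (0,2), heading north
t=3 strafe(right, 2) ⇒ at (2,2), heading north
uniquely the one of 512 3-step routes that fits.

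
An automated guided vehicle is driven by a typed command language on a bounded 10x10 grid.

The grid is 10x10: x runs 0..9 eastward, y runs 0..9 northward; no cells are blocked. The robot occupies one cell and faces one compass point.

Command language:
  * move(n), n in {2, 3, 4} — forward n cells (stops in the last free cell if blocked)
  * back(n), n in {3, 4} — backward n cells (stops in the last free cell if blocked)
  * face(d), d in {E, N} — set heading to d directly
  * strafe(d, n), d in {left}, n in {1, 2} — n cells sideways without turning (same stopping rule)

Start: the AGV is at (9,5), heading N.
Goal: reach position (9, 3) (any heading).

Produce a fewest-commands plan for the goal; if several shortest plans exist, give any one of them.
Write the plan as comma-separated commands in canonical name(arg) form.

from: at (9,5), heading N
[1] after back(4): at (9,1), heading N
[2] after move(2): at (9,3), heading N
shorter routes all fall short; 2 is best.

back(4), move(2)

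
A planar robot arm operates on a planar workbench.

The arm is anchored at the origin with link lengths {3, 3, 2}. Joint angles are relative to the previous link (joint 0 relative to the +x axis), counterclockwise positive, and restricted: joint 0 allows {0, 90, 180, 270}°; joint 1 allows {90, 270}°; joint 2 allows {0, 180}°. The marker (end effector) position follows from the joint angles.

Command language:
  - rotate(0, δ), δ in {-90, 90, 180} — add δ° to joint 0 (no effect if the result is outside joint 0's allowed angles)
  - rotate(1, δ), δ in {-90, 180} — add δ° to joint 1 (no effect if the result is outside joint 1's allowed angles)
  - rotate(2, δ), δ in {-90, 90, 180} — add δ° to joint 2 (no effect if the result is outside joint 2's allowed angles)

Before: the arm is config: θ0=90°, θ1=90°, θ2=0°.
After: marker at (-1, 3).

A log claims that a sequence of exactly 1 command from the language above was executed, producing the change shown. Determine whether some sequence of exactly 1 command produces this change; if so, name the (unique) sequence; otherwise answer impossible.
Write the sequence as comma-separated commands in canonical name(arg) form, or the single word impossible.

rotate(2, 180)

from: config: θ0=90°, θ1=90°, θ2=0°
[1] after rotate(2, 180): config: θ0=90°, θ1=90°, θ2=180°
uniquely the one of 8 1-step routes that fits.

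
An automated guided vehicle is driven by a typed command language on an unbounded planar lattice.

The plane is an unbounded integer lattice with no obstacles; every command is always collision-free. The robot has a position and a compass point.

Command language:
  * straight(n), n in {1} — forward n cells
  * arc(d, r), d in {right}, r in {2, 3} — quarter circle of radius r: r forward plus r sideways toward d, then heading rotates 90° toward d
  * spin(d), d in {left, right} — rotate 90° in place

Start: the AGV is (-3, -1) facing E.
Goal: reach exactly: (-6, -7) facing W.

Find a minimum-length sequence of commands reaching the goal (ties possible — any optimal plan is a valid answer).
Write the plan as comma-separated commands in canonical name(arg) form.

from: (-3, -1) facing E
1. arc(right, 3) → (0, -4) facing S
2. arc(right, 3) → (-3, -7) facing W
3. straight(1) → (-4, -7) facing W
4. straight(1) → (-5, -7) facing W
5. straight(1) → (-6, -7) facing W
no 4-step plan works, so 5 is optimal.

arc(right, 3), arc(right, 3), straight(1), straight(1), straight(1)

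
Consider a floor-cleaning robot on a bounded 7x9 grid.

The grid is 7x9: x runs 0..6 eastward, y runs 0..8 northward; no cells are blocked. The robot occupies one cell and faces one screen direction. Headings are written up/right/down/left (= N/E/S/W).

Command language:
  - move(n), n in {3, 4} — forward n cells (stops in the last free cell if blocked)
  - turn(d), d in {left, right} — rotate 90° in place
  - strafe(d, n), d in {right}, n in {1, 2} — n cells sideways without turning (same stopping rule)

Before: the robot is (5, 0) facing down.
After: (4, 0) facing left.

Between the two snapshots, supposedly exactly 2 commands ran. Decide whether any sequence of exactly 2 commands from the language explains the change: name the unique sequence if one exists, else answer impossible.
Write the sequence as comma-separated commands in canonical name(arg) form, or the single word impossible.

strafe(right, 1), turn(right)

key: cell and facing (now W) both changed — the 2 commands mix motion and turning
initial: (5, 0) facing down
1. strafe(right, 1) → (4, 0) facing down
2. turn(right) → (4, 0) facing left
no other 2-command option fits: unique.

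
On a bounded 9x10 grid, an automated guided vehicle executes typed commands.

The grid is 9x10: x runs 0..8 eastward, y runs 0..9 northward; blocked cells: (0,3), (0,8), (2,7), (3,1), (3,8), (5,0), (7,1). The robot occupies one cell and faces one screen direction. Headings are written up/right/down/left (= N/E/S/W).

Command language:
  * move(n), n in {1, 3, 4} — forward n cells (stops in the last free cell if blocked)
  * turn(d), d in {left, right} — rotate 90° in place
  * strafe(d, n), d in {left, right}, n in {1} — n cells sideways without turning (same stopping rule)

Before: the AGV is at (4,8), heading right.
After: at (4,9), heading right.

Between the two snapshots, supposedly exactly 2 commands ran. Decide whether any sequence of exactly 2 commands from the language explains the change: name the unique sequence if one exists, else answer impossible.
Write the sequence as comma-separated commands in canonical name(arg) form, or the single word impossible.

key: heading stays E — no command in the sequence turns
begin: at (4,8), heading right
t=1 strafe(left, 1) ⇒ at (4,9), heading right
t=2 strafe(left, 1) ⇒ at (4,9), heading right
uniquely the one of 49 2-step routes that fits.

strafe(left, 1), strafe(left, 1)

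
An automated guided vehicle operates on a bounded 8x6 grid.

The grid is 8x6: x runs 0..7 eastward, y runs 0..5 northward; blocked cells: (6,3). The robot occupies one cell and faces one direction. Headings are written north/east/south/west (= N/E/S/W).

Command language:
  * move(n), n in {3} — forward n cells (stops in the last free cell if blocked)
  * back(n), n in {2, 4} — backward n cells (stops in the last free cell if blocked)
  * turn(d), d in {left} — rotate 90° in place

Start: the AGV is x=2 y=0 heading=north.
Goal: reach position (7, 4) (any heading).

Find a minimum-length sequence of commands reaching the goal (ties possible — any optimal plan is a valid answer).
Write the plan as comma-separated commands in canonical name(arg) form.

from: x=2 y=0 heading=north
[1] after turn(left): x=2 y=0 heading=west
[2] after back(4): x=6 y=0 heading=west
[3] after back(4): x=7 y=0 heading=west
[4] after turn(left): x=7 y=0 heading=south
[5] after back(4): x=7 y=4 heading=south
nothing shorter than 5 reaches the goal.

turn(left), back(4), back(4), turn(left), back(4)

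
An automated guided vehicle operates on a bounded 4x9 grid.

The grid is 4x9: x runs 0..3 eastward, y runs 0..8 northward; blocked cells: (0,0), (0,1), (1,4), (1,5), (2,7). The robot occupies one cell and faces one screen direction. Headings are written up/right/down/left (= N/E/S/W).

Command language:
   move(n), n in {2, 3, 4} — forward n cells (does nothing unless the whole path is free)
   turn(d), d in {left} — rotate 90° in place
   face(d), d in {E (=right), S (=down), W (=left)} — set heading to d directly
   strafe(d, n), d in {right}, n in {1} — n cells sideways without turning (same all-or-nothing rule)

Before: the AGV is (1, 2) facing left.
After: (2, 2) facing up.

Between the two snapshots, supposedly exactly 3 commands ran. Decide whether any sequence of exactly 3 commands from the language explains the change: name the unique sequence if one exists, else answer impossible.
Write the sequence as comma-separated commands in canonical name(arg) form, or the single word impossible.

key: cell and facing (now N) both changed — the 3 commands mix motion and turning
begin: (1, 2) facing left
step 1 (face(E)): (1, 2) facing right
step 2 (turn(left)): (1, 2) facing up
step 3 (strafe(right, 1)): (2, 2) facing up
no rival 3-sequence matches.

face(E), turn(left), strafe(right, 1)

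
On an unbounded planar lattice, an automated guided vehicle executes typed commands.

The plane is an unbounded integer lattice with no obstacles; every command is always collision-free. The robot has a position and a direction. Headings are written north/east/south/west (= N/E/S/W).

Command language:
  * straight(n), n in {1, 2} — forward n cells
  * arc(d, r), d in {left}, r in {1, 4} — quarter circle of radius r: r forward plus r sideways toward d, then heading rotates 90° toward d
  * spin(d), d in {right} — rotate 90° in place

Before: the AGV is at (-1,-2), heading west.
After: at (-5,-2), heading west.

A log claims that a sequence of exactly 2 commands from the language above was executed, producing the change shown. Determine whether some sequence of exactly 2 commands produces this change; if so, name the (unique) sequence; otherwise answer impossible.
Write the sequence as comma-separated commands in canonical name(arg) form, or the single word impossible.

key: still facing W at the end — nothing in the sequence rotates
from: at (-1,-2), heading west
[1] after straight(2): at (-3,-2), heading west
[2] after straight(2): at (-5,-2), heading west
no other 2-command option fits: unique.

straight(2), straight(2)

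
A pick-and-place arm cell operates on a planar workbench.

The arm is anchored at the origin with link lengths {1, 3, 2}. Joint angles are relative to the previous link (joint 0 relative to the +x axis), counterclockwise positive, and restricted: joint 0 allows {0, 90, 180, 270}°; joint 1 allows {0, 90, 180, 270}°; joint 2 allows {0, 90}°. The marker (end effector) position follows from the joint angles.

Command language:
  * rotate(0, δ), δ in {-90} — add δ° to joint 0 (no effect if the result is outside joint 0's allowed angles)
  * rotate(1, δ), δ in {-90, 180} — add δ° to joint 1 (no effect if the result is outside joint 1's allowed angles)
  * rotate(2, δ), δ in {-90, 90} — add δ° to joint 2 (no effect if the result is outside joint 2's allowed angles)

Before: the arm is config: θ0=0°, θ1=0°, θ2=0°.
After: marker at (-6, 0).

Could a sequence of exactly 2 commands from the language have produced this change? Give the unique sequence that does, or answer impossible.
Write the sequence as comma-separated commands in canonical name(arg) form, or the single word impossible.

rotate(0, -90), rotate(0, -90)

initial: config: θ0=0°, θ1=0°, θ2=0°
[1] after rotate(0, -90): config: θ0=270°, θ1=0°, θ2=0°
[2] after rotate(0, -90): config: θ0=180°, θ1=0°, θ2=0°
uniquely the one of 25 2-step routes that fits.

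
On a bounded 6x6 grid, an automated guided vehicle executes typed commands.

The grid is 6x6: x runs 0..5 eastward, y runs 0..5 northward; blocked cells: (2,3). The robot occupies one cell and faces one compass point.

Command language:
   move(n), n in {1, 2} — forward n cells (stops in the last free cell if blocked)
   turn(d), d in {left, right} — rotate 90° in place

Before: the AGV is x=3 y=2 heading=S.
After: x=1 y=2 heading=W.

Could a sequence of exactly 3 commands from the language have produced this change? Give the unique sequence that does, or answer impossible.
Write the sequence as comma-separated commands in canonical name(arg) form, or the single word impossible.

turn(right), move(1), move(1)

key: position moved to (1,2) AND the heading swung to W — translation plus rotation needed
begin: x=3 y=2 heading=S
1. turn(right) → x=3 y=2 heading=W
2. move(1) → x=2 y=2 heading=W
3. move(1) → x=1 y=2 heading=W
uniquely the one of 64 3-step routes that fits.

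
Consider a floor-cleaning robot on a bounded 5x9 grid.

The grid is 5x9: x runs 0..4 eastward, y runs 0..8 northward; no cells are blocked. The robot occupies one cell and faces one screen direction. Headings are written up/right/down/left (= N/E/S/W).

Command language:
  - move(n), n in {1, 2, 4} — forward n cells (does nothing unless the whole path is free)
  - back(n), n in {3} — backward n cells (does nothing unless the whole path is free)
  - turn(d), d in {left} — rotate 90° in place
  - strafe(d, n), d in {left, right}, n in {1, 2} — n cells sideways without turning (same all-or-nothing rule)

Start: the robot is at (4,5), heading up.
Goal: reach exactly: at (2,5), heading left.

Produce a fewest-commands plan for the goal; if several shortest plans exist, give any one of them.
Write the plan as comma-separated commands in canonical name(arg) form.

turn(left), move(2)

initial: at (4,5), heading up
step 1 (turn(left)): at (4,5), heading left
step 2 (move(2)): at (2,5), heading left
no 1-step plan works, so 2 is optimal.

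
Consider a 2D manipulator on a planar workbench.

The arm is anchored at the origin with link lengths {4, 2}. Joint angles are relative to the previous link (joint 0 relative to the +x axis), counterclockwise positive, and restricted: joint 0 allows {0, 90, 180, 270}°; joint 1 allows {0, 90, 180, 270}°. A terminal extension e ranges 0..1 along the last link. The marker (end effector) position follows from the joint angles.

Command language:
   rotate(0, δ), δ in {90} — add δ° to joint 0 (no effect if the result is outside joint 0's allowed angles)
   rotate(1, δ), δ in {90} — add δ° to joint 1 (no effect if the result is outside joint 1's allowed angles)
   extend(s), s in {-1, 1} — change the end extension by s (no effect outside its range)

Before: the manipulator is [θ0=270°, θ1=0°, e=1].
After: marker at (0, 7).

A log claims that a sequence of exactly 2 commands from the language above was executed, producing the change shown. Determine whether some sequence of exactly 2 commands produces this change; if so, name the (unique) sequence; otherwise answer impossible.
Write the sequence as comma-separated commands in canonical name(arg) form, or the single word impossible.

rotate(0, 90), rotate(0, 90)

initial: [θ0=270°, θ1=0°, e=1]
[1] after rotate(0, 90): [θ0=0°, θ1=0°, e=1]
[2] after rotate(0, 90): [θ0=90°, θ1=0°, e=1]
uniquely the one of 16 2-step routes that fits.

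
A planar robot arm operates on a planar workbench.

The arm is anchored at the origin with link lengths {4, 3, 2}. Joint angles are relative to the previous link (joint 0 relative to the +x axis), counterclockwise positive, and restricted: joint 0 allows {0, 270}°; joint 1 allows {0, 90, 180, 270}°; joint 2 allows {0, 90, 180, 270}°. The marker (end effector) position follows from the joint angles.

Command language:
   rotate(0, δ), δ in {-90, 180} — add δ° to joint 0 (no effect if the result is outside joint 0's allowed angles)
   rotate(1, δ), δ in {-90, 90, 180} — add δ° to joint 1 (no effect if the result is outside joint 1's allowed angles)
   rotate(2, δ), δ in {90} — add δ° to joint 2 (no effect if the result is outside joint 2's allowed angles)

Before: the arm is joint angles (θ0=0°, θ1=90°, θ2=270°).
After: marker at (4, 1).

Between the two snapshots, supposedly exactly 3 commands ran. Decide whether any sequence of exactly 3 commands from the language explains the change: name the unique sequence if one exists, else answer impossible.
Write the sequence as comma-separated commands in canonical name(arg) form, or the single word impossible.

initial: joint angles (θ0=0°, θ1=90°, θ2=270°)
1. rotate(2, 90) → joint angles (θ0=0°, θ1=90°, θ2=0°)
2. rotate(2, 90) → joint angles (θ0=0°, θ1=90°, θ2=90°)
3. rotate(2, 90) → joint angles (θ0=0°, θ1=90°, θ2=180°)
no other 3-command option fits: unique.

rotate(2, 90), rotate(2, 90), rotate(2, 90)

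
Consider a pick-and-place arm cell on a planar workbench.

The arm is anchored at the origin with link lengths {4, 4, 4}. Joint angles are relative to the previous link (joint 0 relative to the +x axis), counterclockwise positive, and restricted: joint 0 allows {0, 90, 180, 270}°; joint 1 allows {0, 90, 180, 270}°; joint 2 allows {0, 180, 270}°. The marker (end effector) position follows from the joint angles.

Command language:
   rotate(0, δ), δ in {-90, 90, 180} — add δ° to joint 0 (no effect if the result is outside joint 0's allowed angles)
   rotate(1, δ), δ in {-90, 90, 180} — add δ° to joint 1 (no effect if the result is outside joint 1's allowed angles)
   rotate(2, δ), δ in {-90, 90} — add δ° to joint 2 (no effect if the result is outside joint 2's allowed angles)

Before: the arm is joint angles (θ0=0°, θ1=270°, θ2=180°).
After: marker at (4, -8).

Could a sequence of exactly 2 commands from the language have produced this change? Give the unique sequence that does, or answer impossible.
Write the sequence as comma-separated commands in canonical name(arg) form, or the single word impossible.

begin: joint angles (θ0=0°, θ1=270°, θ2=180°)
[1] after rotate(2, 90): joint angles (θ0=0°, θ1=270°, θ2=270°)
[2] after rotate(2, 90): joint angles (θ0=0°, θ1=270°, θ2=0°)
no other 2-command option fits: unique.

rotate(2, 90), rotate(2, 90)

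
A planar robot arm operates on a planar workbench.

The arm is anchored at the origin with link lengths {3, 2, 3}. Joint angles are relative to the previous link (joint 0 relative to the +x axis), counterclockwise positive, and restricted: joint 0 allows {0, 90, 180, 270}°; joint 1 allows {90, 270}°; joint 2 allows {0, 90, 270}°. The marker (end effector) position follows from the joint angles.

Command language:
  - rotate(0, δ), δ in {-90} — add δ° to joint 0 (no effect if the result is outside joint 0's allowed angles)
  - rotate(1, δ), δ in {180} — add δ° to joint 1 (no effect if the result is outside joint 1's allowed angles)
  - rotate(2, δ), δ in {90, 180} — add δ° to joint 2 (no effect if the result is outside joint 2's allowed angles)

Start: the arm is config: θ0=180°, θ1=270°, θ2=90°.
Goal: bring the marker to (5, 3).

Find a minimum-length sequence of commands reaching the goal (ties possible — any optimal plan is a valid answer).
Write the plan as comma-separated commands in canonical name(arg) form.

from: config: θ0=180°, θ1=270°, θ2=90°
1. rotate(0, -90) → config: θ0=90°, θ1=270°, θ2=90°
2. rotate(2, 180) → config: θ0=90°, θ1=270°, θ2=270°
3. rotate(2, 90) → config: θ0=90°, θ1=270°, θ2=0°
no 2-step plan works, so 3 is optimal.

rotate(0, -90), rotate(2, 180), rotate(2, 90)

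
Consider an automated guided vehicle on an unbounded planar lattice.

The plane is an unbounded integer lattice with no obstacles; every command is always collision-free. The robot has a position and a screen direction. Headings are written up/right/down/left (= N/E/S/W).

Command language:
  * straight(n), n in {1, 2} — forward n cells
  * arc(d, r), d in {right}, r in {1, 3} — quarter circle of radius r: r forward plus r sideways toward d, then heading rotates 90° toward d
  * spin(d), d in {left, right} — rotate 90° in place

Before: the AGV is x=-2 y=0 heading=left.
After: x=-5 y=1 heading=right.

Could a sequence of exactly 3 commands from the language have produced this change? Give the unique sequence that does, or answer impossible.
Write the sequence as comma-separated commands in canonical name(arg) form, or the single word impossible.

key: position moved to (-5,1) AND the heading swung to E — translation plus rotation needed
from: x=-2 y=0 heading=left
[1] after straight(2): x=-4 y=0 heading=left
[2] after arc(right, 1): x=-5 y=1 heading=up
[3] after spin(right): x=-5 y=1 heading=right
all 216 alternatives checked — unique.

straight(2), arc(right, 1), spin(right)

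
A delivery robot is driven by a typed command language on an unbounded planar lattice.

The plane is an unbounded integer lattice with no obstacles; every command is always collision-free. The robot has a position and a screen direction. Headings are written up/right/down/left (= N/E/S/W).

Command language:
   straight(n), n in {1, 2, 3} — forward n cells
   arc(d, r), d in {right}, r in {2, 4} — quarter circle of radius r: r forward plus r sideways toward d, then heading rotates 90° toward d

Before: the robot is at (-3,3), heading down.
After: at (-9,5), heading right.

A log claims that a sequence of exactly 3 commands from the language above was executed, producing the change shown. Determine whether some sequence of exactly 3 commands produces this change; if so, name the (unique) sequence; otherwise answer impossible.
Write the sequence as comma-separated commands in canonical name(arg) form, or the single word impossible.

key: cell and facing (now E) both changed — the 3 commands mix motion and turning
t0: at (-3,3), heading down
t=1 arc(right, 4) ⇒ at (-7,-1), heading left
t=2 arc(right, 4) ⇒ at (-11,3), heading up
t=3 arc(right, 2) ⇒ at (-9,5), heading right
no rival 3-sequence matches.

arc(right, 4), arc(right, 4), arc(right, 2)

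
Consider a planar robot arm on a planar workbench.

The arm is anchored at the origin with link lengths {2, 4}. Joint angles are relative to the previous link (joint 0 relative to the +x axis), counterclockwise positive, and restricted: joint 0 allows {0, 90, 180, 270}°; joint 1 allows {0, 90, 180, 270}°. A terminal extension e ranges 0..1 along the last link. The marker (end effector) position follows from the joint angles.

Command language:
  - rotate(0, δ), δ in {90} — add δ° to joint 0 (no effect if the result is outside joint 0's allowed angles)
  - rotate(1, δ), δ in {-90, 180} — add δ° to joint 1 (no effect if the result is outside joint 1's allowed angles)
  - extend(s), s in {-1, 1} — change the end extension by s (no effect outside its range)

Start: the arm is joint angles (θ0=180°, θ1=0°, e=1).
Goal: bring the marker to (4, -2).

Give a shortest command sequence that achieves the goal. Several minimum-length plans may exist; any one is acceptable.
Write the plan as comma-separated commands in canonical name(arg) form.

extend(-1), rotate(1, -90), rotate(0, 90), rotate(1, 180)

t0: joint angles (θ0=180°, θ1=0°, e=1)
[1] after extend(-1): joint angles (θ0=180°, θ1=0°, e=0)
[2] after rotate(1, -90): joint angles (θ0=180°, θ1=270°, e=0)
[3] after rotate(0, 90): joint angles (θ0=270°, θ1=270°, e=0)
[4] after rotate(1, 180): joint angles (θ0=270°, θ1=90°, e=0)
nothing shorter than 4 reaches the goal.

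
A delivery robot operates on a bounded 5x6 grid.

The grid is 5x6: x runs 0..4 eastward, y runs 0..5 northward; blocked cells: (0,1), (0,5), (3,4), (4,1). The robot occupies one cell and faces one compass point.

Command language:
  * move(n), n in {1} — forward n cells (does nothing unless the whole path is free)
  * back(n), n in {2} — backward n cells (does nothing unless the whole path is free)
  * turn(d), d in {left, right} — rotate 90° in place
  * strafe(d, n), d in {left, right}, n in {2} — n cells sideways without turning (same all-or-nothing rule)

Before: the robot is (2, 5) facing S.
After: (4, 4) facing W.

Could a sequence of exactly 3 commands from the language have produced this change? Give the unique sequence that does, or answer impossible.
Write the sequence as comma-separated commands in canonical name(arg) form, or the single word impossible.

key: cell and facing (now W) both changed — the 3 commands mix motion and turning
start: (2, 5) facing S
1. strafe(left, 2) → (4, 5) facing S
2. move(1) → (4, 4) facing S
3. turn(right) → (4, 4) facing W
no rival 3-sequence matches.

strafe(left, 2), move(1), turn(right)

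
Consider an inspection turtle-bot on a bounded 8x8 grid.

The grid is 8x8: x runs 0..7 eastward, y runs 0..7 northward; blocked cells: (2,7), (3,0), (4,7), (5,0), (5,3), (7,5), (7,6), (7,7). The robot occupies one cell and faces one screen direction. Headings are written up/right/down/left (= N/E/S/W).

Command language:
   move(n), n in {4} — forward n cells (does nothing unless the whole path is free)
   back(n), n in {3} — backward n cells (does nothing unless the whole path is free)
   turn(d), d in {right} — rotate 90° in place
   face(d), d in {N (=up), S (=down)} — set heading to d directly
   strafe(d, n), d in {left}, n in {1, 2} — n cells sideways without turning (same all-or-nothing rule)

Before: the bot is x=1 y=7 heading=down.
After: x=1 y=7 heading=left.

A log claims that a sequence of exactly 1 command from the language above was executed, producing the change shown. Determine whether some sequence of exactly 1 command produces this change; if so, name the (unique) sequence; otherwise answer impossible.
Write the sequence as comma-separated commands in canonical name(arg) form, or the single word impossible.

turn(right)

key: parked at (1,7) the whole time — nothing moves the robot
t0: x=1 y=7 heading=down
step 1 (turn(right)): x=1 y=7 heading=left
no other 1-command option fits: unique.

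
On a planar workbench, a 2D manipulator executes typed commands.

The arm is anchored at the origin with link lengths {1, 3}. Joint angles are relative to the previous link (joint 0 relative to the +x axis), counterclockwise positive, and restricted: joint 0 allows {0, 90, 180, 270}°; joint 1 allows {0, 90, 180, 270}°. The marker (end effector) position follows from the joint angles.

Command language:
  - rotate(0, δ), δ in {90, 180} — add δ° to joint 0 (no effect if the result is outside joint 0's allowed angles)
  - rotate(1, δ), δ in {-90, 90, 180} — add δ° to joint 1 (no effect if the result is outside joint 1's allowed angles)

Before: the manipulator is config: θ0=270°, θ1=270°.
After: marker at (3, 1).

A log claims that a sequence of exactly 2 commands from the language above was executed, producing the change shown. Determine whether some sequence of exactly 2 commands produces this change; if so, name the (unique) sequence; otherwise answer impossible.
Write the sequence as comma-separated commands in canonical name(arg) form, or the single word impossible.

rotate(0, 90), rotate(0, 90)

t0: config: θ0=270°, θ1=270°
[1] after rotate(0, 90): config: θ0=0°, θ1=270°
[2] after rotate(0, 90): config: θ0=90°, θ1=270°
no rival 2-sequence matches.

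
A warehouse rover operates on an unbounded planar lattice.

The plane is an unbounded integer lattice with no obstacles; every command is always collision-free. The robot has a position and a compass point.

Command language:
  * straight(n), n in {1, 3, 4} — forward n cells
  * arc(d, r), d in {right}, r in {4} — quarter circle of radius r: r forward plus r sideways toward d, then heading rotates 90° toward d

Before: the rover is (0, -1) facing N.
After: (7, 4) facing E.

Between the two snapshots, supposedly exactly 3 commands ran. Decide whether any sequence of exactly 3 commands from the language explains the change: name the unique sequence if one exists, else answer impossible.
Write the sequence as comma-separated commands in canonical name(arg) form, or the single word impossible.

straight(1), arc(right, 4), straight(3)

key: order matters: swapping straight(1) and straight(3) lands elsewhere
from: (0, -1) facing N
step 1 (straight(1)): (0, 0) facing N
step 2 (arc(right, 4)): (4, 4) facing E
step 3 (straight(3)): (7, 4) facing E
all 64 alternatives checked — unique.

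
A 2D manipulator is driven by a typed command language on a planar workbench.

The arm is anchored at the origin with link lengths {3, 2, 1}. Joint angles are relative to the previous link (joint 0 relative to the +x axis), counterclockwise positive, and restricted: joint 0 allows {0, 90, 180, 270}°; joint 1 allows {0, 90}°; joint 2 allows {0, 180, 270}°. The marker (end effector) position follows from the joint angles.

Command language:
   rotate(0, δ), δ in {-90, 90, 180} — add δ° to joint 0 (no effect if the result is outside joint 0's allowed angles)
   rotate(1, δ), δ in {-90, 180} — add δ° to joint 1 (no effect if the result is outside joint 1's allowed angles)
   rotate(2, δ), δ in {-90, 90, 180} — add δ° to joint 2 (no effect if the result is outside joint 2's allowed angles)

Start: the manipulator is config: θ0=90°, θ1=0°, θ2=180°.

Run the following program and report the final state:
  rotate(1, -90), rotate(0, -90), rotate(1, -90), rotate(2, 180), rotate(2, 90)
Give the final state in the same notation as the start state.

config: θ0=0°, θ1=0°, θ2=0°

start: config: θ0=90°, θ1=0°, θ2=180°
t=1 rotate(1, -90) ⇒ config: θ0=90°, θ1=0°, θ2=180°
t=2 rotate(0, -90) ⇒ config: θ0=0°, θ1=0°, θ2=180°
t=3 rotate(1, -90) ⇒ config: θ0=0°, θ1=0°, θ2=180°
t=4 rotate(2, 180) ⇒ config: θ0=0°, θ1=0°, θ2=0°
t=5 rotate(2, 90) ⇒ config: θ0=0°, θ1=0°, θ2=0°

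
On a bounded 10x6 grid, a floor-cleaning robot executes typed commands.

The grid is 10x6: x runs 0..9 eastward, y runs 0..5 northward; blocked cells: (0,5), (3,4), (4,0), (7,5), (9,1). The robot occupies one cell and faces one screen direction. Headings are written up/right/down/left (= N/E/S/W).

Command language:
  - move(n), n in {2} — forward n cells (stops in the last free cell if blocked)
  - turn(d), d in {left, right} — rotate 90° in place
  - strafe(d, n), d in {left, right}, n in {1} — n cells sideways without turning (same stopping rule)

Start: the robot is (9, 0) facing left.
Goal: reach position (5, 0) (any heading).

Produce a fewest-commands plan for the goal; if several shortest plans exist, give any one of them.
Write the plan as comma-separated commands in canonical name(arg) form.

move(2), move(2)

begin: (9, 0) facing left
[1] after move(2): (7, 0) facing left
[2] after move(2): (5, 0) facing left
shorter routes all fall short; 2 is best.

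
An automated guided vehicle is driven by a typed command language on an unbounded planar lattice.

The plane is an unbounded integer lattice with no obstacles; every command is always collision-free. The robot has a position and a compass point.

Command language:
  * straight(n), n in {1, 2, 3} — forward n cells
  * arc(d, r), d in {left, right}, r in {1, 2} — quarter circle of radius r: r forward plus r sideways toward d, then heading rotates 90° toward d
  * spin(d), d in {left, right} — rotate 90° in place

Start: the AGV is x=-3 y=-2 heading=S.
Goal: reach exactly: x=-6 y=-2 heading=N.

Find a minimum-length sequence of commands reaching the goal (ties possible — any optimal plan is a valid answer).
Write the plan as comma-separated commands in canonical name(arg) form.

arc(right, 2), arc(right, 1), straight(1)

initial: x=-3 y=-2 heading=S
[1] after arc(right, 2): x=-5 y=-4 heading=W
[2] after arc(right, 1): x=-6 y=-3 heading=N
[3] after straight(1): x=-6 y=-2 heading=N
shorter routes all fall short; 3 is best.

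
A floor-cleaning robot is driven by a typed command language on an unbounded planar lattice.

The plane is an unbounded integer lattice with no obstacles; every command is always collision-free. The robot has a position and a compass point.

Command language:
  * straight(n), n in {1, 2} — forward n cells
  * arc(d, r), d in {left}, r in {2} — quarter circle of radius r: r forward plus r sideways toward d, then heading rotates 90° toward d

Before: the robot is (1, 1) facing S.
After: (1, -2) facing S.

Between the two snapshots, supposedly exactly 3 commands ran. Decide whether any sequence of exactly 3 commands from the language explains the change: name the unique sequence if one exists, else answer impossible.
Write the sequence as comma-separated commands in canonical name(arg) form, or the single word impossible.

straight(1), straight(1), straight(1)

key: still facing S at the end — nothing in the sequence rotates
initial: (1, 1) facing S
[1] after straight(1): (1, 0) facing S
[2] after straight(1): (1, -1) facing S
[3] after straight(1): (1, -2) facing S
no other 3-command option fits: unique.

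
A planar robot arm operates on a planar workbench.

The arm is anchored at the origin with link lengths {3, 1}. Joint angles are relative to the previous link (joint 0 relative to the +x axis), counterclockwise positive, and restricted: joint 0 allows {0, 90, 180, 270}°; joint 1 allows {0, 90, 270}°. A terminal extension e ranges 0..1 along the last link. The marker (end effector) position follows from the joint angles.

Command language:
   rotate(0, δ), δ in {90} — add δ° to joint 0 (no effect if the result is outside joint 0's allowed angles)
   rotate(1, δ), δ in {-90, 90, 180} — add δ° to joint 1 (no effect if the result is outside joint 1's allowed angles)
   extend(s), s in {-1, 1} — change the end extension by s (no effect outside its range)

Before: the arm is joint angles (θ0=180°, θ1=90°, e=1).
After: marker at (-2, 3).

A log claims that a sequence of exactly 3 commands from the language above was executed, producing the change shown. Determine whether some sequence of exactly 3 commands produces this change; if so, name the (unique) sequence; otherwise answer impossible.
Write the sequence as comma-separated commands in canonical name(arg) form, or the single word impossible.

initial: joint angles (θ0=180°, θ1=90°, e=1)
1. rotate(0, 90) → joint angles (θ0=270°, θ1=90°, e=1)
2. rotate(0, 90) → joint angles (θ0=0°, θ1=90°, e=1)
3. rotate(0, 90) → joint angles (θ0=90°, θ1=90°, e=1)
all 216 alternatives checked — unique.

rotate(0, 90), rotate(0, 90), rotate(0, 90)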